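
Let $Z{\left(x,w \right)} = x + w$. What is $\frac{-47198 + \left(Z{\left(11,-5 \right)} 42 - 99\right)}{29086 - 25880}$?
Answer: $- \frac{47045}{3206} \approx -14.674$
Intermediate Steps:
$Z{\left(x,w \right)} = w + x$
$\frac{-47198 + \left(Z{\left(11,-5 \right)} 42 - 99\right)}{29086 - 25880} = \frac{-47198 - \left(99 - \left(-5 + 11\right) 42\right)}{29086 - 25880} = \frac{-47198 + \left(6 \cdot 42 - 99\right)}{3206} = \left(-47198 + \left(252 - 99\right)\right) \frac{1}{3206} = \left(-47198 + 153\right) \frac{1}{3206} = \left(-47045\right) \frac{1}{3206} = - \frac{47045}{3206}$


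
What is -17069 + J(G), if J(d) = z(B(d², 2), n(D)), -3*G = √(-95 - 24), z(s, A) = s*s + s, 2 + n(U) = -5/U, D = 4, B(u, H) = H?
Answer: -17063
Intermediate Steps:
n(U) = -2 - 5/U
z(s, A) = s + s² (z(s, A) = s² + s = s + s²)
G = -I*√119/3 (G = -√(-95 - 24)/3 = -I*√119/3 ≈ -3.6362*I)
J(d) = 6 (J(d) = 2*(1 + 2) = 2*3 = 6)
-17069 + J(G) = -17069 + 6 = -17063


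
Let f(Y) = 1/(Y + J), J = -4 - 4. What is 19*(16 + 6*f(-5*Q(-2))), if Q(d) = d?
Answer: 361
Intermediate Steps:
J = -8
f(Y) = 1/(-8 + Y) (f(Y) = 1/(Y - 8) = 1/(-8 + Y))
19*(16 + 6*f(-5*Q(-2))) = 19*(16 + 6/(-8 - 5*(-2))) = 19*(16 + 6/(-8 + 10)) = 19*(16 + 6/2) = 19*(16 + 6*(½)) = 19*(16 + 3) = 19*19 = 361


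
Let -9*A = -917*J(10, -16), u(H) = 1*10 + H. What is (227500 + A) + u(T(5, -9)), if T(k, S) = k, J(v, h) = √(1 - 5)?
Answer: 227515 + 1834*I/9 ≈ 2.2752e+5 + 203.78*I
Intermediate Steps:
J(v, h) = 2*I (J(v, h) = √(-4) = 2*I)
u(H) = 10 + H
A = 1834*I/9 (A = -(-917)*2*I/9 = -(-1834)*I/9 = 1834*I/9 ≈ 203.78*I)
(227500 + A) + u(T(5, -9)) = (227500 + 1834*I/9) + (10 + 5) = (227500 + 1834*I/9) + 15 = 227515 + 1834*I/9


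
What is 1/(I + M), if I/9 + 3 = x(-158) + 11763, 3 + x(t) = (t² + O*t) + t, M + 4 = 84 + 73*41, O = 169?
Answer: 1/91822 ≈ 1.0891e-5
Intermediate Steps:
M = 3073 (M = -4 + (84 + 73*41) = -4 + (84 + 2993) = -4 + 3077 = 3073)
x(t) = -3 + t² + 170*t (x(t) = -3 + ((t² + 169*t) + t) = -3 + (t² + 170*t) = -3 + t² + 170*t)
I = 88749 (I = -27 + 9*((-3 + (-158)² + 170*(-158)) + 11763) = -27 + 9*((-3 + 24964 - 26860) + 11763) = -27 + 9*(-1899 + 11763) = -27 + 9*9864 = -27 + 88776 = 88749)
1/(I + M) = 1/(88749 + 3073) = 1/91822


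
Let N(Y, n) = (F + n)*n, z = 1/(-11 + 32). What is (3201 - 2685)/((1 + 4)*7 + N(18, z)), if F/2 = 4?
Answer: 56889/3901 ≈ 14.583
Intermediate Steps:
F = 8 (F = 2*4 = 8)
z = 1/21 ≈ 0.047619
N(Y, n) = n*(8 + n) (N(Y, n) = (8 + n)*n = n*(8 + n))
(3201 - 2685)/((1 + 4)*7 + N(18, z)) = (3201 - 2685)/((1 + 4)*7 + (8 + 1/21)/21) = 516/(5*7 + (1/21)*(169/21)) = 516/(35 + 169/441) = 516/(15604/441) = 516*(441/15604) = 56889/3901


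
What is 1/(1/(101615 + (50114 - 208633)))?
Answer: -56904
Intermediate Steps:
1/(1/(101615 + (50114 - 208633))) = 1/(1/(101615 - 158519)) = 1/(1/(-56904)) = 1/(-1/56904) = -56904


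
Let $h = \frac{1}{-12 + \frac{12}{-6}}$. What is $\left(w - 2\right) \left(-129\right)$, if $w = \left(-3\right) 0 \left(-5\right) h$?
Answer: $258$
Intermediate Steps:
$h = - \frac{1}{14}$ ($h = \frac{1}{-12 + 12 \left(- \frac{1}{6}\right)} = \frac{1}{-12 - 2} = \frac{1}{-14} = - \frac{1}{14} \approx -0.071429$)
$w = 0$ ($w = \left(-3\right) 0 \left(-5\right) \left(- \frac{1}{14}\right) = 0 \left(-5\right) \left(- \frac{1}{14}\right) = 0 \left(- \frac{1}{14}\right) = 0$)
$\left(w - 2\right) \left(-129\right) = \left(0 - 2\right) \left(-129\right) = \left(-2\right) \left(-129\right) = 258$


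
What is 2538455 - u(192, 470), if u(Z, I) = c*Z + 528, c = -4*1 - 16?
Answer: 2541767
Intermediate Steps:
c = -20 (c = -4 - 16 = -20)
u(Z, I) = 528 - 20*Z (u(Z, I) = -20*Z + 528 = 528 - 20*Z)
2538455 - u(192, 470) = 2538455 - (528 - 20*192) = 2538455 - (528 - 3840) = 2538455 - 1*(-3312) = 2538455 + 3312 = 2541767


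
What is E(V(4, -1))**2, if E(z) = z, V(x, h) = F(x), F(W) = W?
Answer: 16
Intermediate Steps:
V(x, h) = x
E(V(4, -1))**2 = 4**2 = 16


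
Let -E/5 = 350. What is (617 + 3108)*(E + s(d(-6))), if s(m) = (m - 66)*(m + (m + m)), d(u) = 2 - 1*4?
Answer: -4998950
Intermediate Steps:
d(u) = -2 (d(u) = 2 - 4 = -2)
E = -1750 (E = -5*350 = -1750)
s(m) = 3*m*(-66 + m) (s(m) = (-66 + m)*(m + 2*m) = (-66 + m)*(3*m) = 3*m*(-66 + m))
(617 + 3108)*(E + s(d(-6))) = (617 + 3108)*(-1750 + 3*(-2)*(-66 - 2)) = 3725*(-1750 + 3*(-2)*(-68)) = 3725*(-1750 + 408) = 3725*(-1342) = -4998950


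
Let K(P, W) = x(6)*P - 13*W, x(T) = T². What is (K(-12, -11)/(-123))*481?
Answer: 139009/123 ≈ 1130.2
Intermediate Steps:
K(P, W) = -13*W + 36*P (K(P, W) = 6²*P - 13*W = 36*P - 13*W = -13*W + 36*P)
(K(-12, -11)/(-123))*481 = ((-13*(-11) + 36*(-12))/(-123))*481 = ((143 - 432)*(-1/123))*481 = -289*(-1/123)*481 = (289/123)*481 = 139009/123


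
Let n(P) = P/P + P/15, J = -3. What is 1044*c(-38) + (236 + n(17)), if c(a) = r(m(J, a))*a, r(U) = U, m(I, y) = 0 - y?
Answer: -22609468/15 ≈ -1.5073e+6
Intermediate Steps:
m(I, y) = -y
c(a) = -a² (c(a) = (-a)*a = -a²)
n(P) = 1 + P/15 (n(P) = 1 + P*(1/15) = 1 + P/15)
1044*c(-38) + (236 + n(17)) = 1044*(-1*(-38)²) + (236 + (1 + (1/15)*17)) = 1044*(-1*1444) + (236 + (1 + 17/15)) = 1044*(-1444) + (236 + 32/15) = -1507536 + 3572/15 = -22609468/15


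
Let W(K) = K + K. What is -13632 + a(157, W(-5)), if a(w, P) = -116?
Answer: -13748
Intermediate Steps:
W(K) = 2*K
-13632 + a(157, W(-5)) = -13632 - 116 = -13748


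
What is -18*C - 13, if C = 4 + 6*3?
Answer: -409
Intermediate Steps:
C = 22 (C = 4 + 18 = 22)
-18*C - 13 = -18*22 - 13 = -396 - 13 = -409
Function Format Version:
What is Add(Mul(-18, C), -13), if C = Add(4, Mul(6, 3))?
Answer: -409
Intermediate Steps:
C = 22 (C = Add(4, 18) = 22)
Add(Mul(-18, C), -13) = Add(Mul(-18, 22), -13) = Add(-396, -13) = -409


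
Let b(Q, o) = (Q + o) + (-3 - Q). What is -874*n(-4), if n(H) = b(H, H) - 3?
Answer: 8740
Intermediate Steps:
b(Q, o) = -3 + o
n(H) = -6 + H (n(H) = (-3 + H) - 3 = -6 + H)
-874*n(-4) = -874*(-6 - 4) = -874*(-10) = 8740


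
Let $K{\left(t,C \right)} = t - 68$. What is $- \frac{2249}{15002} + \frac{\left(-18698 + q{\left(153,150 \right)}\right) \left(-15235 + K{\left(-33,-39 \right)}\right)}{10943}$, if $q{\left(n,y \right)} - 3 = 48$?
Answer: $\frac{330007939229}{12628222} \approx 26133.0$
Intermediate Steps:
$q{\left(n,y \right)} = 51$ ($q{\left(n,y \right)} = 3 + 48 = 51$)
$K{\left(t,C \right)} = -68 + t$
$- \frac{2249}{15002} + \frac{\left(-18698 + q{\left(153,150 \right)}\right) \left(-15235 + K{\left(-33,-39 \right)}\right)}{10943} = - \frac{2249}{15002} + \frac{\left(-18698 + 51\right) \left(-15235 - 101\right)}{10943} = \left(-2249\right) \frac{1}{15002} + - 18647 \left(-15235 - 101\right) \frac{1}{10943} = - \frac{173}{1154} + \left(-18647\right) \left(-15336\right) \frac{1}{10943} = - \frac{173}{1154} + 285970392 \cdot \frac{1}{10943} = - \frac{173}{1154} + \frac{285970392}{10943} = \frac{330007939229}{12628222}$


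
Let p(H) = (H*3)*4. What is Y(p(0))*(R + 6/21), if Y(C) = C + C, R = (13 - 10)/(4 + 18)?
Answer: 0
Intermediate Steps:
p(H) = 12*H (p(H) = (3*H)*4 = 12*H)
R = 3/22 ≈ 0.13636
Y(C) = 2*C
Y(p(0))*(R + 6/21) = (2*(12*0))*(3/22 + 6/21) = (2*0)*(3/22 + 6*(1/21)) = 0*(3/22 + 2/7) = 0*(65/154) = 0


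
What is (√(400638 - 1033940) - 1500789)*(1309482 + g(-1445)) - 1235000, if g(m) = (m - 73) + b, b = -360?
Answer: -1962438934556 + 1307604*I*√633302 ≈ -1.9624e+12 + 1.0406e+9*I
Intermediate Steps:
g(m) = -433 + m (g(m) = (m - 73) - 360 = (-73 + m) - 360 = -433 + m)
(√(400638 - 1033940) - 1500789)*(1309482 + g(-1445)) - 1235000 = (√(400638 - 1033940) - 1500789)*(1309482 + (-433 - 1445)) - 1235000 = (√(-633302) - 1500789)*(1309482 - 1878) - 1235000 = (I*√633302 - 1500789)*1307604 - 1235000 = (-1500789 + I*√633302)*1307604 - 1235000 = (-1962437699556 + 1307604*I*√633302) - 1235000 = -1962438934556 + 1307604*I*√633302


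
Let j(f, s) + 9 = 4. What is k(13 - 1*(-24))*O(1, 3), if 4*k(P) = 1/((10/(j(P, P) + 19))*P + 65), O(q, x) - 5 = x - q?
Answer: 49/2560 ≈ 0.019141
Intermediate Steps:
j(f, s) = -5 (j(f, s) = -9 + 4 = -5)
O(q, x) = 5 + x - q (O(q, x) = 5 + (x - q) = 5 + x - q)
k(P) = 1/(4*(65 + 5*P/7)) (k(P) = 1/(4*((10/(-5 + 19))*P + 65)) = 1/(4*((10/14)*P + 65)) = 1/(4*((10*(1/14))*P + 65)) = 1/(4*(5*P/7 + 65)) = 1/(4*(65 + 5*P/7)))
k(13 - 1*(-24))*O(1, 3) = (7/(20*(91 + (13 - 1*(-24)))))*(5 + 3 - 1*1) = (7/(20*(91 + (13 + 24))))*(5 + 3 - 1) = (7/(20*(91 + 37)))*7 = ((7/20)/128)*7 = ((7/20)*(1/128))*7 = (7/2560)*7 = 49/2560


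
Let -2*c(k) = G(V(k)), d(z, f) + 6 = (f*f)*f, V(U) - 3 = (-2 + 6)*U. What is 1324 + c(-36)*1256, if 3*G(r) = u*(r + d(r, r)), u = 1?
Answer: 586839692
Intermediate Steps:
V(U) = 3 + 4*U (V(U) = 3 + (-2 + 6)*U = 3 + 4*U)
d(z, f) = -6 + f³ (d(z, f) = -6 + (f*f)*f = -6 + f²*f = -6 + f³)
G(r) = -2 + r/3 + r³/3 (G(r) = (1*(r + (-6 + r³)))/3 = (1*(-6 + r + r³))/3 = (-6 + r + r³)/3 = -2 + r/3 + r³/3)
c(k) = ½ - 2*k/3 - (3 + 4*k)³/6 (c(k) = -(-2 + (3 + 4*k)/3 + (3 + 4*k)³/3)/2 = -(-2 + (1 + 4*k/3) + (3 + 4*k)³/3)/2 = -(-1 + (3 + 4*k)³/3 + 4*k/3)/2 = ½ - 2*k/3 - (3 + 4*k)³/6)
1324 + c(-36)*1256 = 1324 + (½ - ⅔*(-36) - (3 + 4*(-36))³/6)*1256 = 1324 + (½ + 24 - (3 - 144)³/6)*1256 = 1324 + (½ + 24 - ⅙*(-141)³)*1256 = 1324 + (½ + 24 - ⅙*(-2803221))*1256 = 1324 + (½ + 24 + 934407/2)*1256 = 1324 + 467228*1256 = 1324 + 586838368 = 586839692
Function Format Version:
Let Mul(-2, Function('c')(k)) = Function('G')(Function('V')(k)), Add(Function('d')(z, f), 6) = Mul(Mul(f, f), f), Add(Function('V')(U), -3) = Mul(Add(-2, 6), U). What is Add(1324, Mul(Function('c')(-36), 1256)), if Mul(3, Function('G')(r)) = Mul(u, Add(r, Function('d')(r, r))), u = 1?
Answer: 586839692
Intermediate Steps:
Function('V')(U) = Add(3, Mul(4, U)) (Function('V')(U) = Add(3, Mul(Add(-2, 6), U)) = Add(3, Mul(4, U)))
Function('d')(z, f) = Add(-6, Pow(f, 3)) (Function('d')(z, f) = Add(-6, Mul(Mul(f, f), f)) = Add(-6, Mul(Pow(f, 2), f)) = Add(-6, Pow(f, 3)))
Function('G')(r) = Add(-2, Mul(Rational(1, 3), r), Mul(Rational(1, 3), Pow(r, 3))) (Function('G')(r) = Mul(Rational(1, 3), Mul(1, Add(r, Add(-6, Pow(r, 3))))) = Mul(Rational(1, 3), Mul(1, Add(-6, r, Pow(r, 3)))) = Mul(Rational(1, 3), Add(-6, r, Pow(r, 3))) = Add(-2, Mul(Rational(1, 3), r), Mul(Rational(1, 3), Pow(r, 3))))
Function('c')(k) = Add(Rational(1, 2), Mul(Rational(-2, 3), k), Mul(Rational(-1, 6), Pow(Add(3, Mul(4, k)), 3))) (Function('c')(k) = Mul(Rational(-1, 2), Add(-2, Mul(Rational(1, 3), Add(3, Mul(4, k))), Mul(Rational(1, 3), Pow(Add(3, Mul(4, k)), 3)))) = Mul(Rational(-1, 2), Add(-2, Add(1, Mul(Rational(4, 3), k)), Mul(Rational(1, 3), Pow(Add(3, Mul(4, k)), 3)))) = Mul(Rational(-1, 2), Add(-1, Mul(Rational(1, 3), Pow(Add(3, Mul(4, k)), 3)), Mul(Rational(4, 3), k))) = Add(Rational(1, 2), Mul(Rational(-2, 3), k), Mul(Rational(-1, 6), Pow(Add(3, Mul(4, k)), 3))))
Add(1324, Mul(Function('c')(-36), 1256)) = Add(1324, Mul(Add(Rational(1, 2), Mul(Rational(-2, 3), -36), Mul(Rational(-1, 6), Pow(Add(3, Mul(4, -36)), 3))), 1256)) = Add(1324, Mul(Add(Rational(1, 2), 24, Mul(Rational(-1, 6), Pow(Add(3, -144), 3))), 1256)) = Add(1324, Mul(Add(Rational(1, 2), 24, Mul(Rational(-1, 6), Pow(-141, 3))), 1256)) = Add(1324, Mul(Add(Rational(1, 2), 24, Mul(Rational(-1, 6), -2803221)), 1256)) = Add(1324, Mul(Add(Rational(1, 2), 24, Rational(934407, 2)), 1256)) = Add(1324, Mul(467228, 1256)) = Add(1324, 586838368) = 586839692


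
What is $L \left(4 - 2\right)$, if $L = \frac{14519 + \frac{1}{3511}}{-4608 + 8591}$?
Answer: $\frac{101952420}{13984313} \approx 7.2905$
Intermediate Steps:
$L = \frac{50976210}{13984313}$ ($L = \frac{14519 + \frac{1}{3511}}{3983} = \frac{50976210}{3511} \cdot \frac{1}{3983} = \frac{50976210}{13984313} \approx 3.6452$)
$L \left(4 - 2\right) = \frac{50976210 \left(4 - 2\right)}{13984313} = \frac{50976210}{13984313} \cdot 2 = \frac{101952420}{13984313}$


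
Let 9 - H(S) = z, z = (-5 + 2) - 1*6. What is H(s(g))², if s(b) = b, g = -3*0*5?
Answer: 324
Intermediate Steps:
g = 0 (g = 0*5 = 0)
z = -9 (z = -3 - 6 = -9)
H(S) = 18 (H(S) = 9 - 1*(-9) = 9 + 9 = 18)
H(s(g))² = 18² = 324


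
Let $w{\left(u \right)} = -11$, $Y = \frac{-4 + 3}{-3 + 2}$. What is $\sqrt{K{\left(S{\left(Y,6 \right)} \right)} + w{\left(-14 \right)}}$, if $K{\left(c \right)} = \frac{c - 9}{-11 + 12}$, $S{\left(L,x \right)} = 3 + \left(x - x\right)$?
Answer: $i \sqrt{17} \approx 4.1231 i$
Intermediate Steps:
$Y = 1$ ($Y = - \frac{1}{-1} = \left(-1\right) \left(-1\right) = 1$)
$S{\left(L,x \right)} = 3$ ($S{\left(L,x \right)} = 3 + 0 = 3$)
$K{\left(c \right)} = -9 + c$ ($K{\left(c \right)} = \frac{-9 + c}{1} = \left(-9 + c\right) 1 = -9 + c$)
$\sqrt{K{\left(S{\left(Y,6 \right)} \right)} + w{\left(-14 \right)}} = \sqrt{\left(-9 + 3\right) - 11} = \sqrt{-6 - 11} = \sqrt{-17} = i \sqrt{17}$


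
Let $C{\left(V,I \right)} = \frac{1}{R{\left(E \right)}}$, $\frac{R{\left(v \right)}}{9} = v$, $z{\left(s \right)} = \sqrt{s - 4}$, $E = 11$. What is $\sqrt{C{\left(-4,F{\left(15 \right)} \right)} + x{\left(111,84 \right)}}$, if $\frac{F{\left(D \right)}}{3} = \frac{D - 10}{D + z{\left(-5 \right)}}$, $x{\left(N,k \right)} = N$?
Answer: $\frac{\sqrt{120890}}{33} \approx 10.536$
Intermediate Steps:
$z{\left(s \right)} = \sqrt{-4 + s}$
$F{\left(D \right)} = \frac{3 \left(-10 + D\right)}{D + 3 i}$ ($F{\left(D \right)} = 3 \frac{D - 10}{D + \sqrt{-4 - 5}} = 3 \frac{-10 + D}{D + \sqrt{-9}} = 3 \frac{-10 + D}{D + 3 i} = \frac{3 \left(-10 + D\right)}{D + 3 i}$)
$R{\left(v \right)} = 9 v$
$C{\left(V,I \right)} = \frac{1}{99}$ ($C{\left(V,I \right)} = \frac{1}{9 \cdot 11} = \frac{1}{99}$)
$\sqrt{C{\left(-4,F{\left(15 \right)} \right)} + x{\left(111,84 \right)}} = \sqrt{\frac{1}{99} + 111} = \sqrt{\frac{10990}{99}} = \frac{\sqrt{120890}}{33}$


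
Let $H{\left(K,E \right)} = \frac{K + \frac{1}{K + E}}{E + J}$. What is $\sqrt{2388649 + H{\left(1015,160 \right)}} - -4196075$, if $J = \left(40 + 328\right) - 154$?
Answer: $4196075 + \frac{\sqrt{4612875869498182}}{43945} \approx 4.1976 \cdot 10^{6}$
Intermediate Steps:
$J = 214$ ($J = 368 - 154 = 214$)
$H{\left(K,E \right)} = \frac{K + \frac{1}{E + K}}{214 + E}$ ($H{\left(K,E \right)} = \frac{K + \frac{1}{K + E}}{E + 214} = \frac{K + \frac{1}{E + K}}{214 + E}$)
$\sqrt{2388649 + H{\left(1015,160 \right)}} - -4196075 = \sqrt{2388649 + \frac{1 + 1015^{2} + 160 \cdot 1015}{160^{2} + 214 \cdot 160 + 214 \cdot 1015 + 160 \cdot 1015}} - -4196075 = \sqrt{2388649 + \frac{1 + 1030225 + 162400}{25600 + 34240 + 217210 + 162400}} + 4196075 = \sqrt{2388649 + \frac{1}{439450} \cdot 1192626} + 4196075 = \sqrt{2388649 + \frac{596313}{219725}} + 4196075 = \sqrt{\frac{524846497838}{219725}} + 4196075 = \frac{\sqrt{4612875869498182}}{43945} + 4196075 = 4196075 + \frac{\sqrt{4612875869498182}}{43945}$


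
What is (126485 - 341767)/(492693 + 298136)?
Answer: -215282/790829 ≈ -0.27222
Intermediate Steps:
(126485 - 341767)/(492693 + 298136) = -215282/790829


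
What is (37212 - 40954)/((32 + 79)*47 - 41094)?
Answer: 3742/35877 ≈ 0.10430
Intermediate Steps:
(37212 - 40954)/((32 + 79)*47 - 41094) = -3742/(111*47 - 41094) = -3742/(5217 - 41094) = -3742/(-35877) = -3742*(-1/35877) = 3742/35877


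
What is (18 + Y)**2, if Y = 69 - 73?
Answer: 196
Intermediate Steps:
Y = -4
(18 + Y)**2 = (18 - 4)**2 = 14**2 = 196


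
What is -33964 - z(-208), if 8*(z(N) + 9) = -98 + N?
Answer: -135667/4 ≈ -33917.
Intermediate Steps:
z(N) = -85/4 + N/8 (z(N) = -9 + (-98 + N)/8 = -9 + (-49/4 + N/8) = -85/4 + N/8)
-33964 - z(-208) = -33964 - (-85/4 + (⅛)*(-208)) = -33964 - (-85/4 - 26) = -33964 - 1*(-189/4) = -33964 + 189/4 = -135667/4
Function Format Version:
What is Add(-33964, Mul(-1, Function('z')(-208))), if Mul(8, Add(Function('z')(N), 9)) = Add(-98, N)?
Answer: Rational(-135667, 4) ≈ -33917.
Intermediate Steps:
Function('z')(N) = Add(Rational(-85, 4), Mul(Rational(1, 8), N)) (Function('z')(N) = Add(-9, Mul(Rational(1, 8), Add(-98, N))) = Add(-9, Add(Rational(-49, 4), Mul(Rational(1, 8), N))) = Add(Rational(-85, 4), Mul(Rational(1, 8), N)))
Add(-33964, Mul(-1, Function('z')(-208))) = Add(-33964, Mul(-1, Add(Rational(-85, 4), Mul(Rational(1, 8), -208)))) = Add(-33964, Mul(-1, Add(Rational(-85, 4), -26))) = Add(-33964, Mul(-1, Rational(-189, 4))) = Add(-33964, Rational(189, 4)) = Rational(-135667, 4)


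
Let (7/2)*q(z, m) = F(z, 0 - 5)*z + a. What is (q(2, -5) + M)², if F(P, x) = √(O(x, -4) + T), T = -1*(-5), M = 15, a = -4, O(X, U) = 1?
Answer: 9505/49 + 776*√6/49 ≈ 232.77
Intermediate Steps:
T = 5
F(P, x) = √6 (F(P, x) = √(1 + 5) = √6)
q(z, m) = -8/7 + 2*z*√6/7 (q(z, m) = 2*(√6*z - 4)/7 = 2*(z*√6 - 4)/7 = 2*(-4 + z*√6)/7 = -8/7 + 2*z*√6/7)
(q(2, -5) + M)² = ((-8/7 + (2/7)*2*√6) + 15)² = ((-8/7 + 4*√6/7) + 15)² = (97/7 + 4*√6/7)²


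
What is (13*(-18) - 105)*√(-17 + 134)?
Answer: -1017*√13 ≈ -3666.8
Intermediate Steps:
(13*(-18) - 105)*√(-17 + 134) = (-234 - 105)*√117 = -1017*√13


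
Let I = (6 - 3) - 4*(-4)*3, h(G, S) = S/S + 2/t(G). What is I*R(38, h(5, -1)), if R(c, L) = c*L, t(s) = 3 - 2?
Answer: 5814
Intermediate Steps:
t(s) = 1
h(G, S) = 3 (h(G, S) = S/S + 2/1 = 1 + 2*1 = 1 + 2 = 3)
R(c, L) = L*c
I = 51 (I = 3 + 16*3 = 3 + 48 = 51)
I*R(38, h(5, -1)) = 51*(3*38) = 51*114 = 5814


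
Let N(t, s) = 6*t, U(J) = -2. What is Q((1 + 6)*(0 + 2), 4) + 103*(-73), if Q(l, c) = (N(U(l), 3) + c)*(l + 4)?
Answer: -7663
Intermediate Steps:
Q(l, c) = (-12 + c)*(4 + l) (Q(l, c) = (6*(-2) + c)*(l + 4) = (-12 + c)*(4 + l))
Q((1 + 6)*(0 + 2), 4) + 103*(-73) = (-48 - 12*(1 + 6)*(0 + 2) + 4*4 + 4*((1 + 6)*(0 + 2))) + 103*(-73) = (-48 - 84*2 + 16 + 4*(7*2)) - 7519 = (-48 - 12*14 + 16 + 4*14) - 7519 = (-48 - 168 + 16 + 56) - 7519 = -144 - 7519 = -7663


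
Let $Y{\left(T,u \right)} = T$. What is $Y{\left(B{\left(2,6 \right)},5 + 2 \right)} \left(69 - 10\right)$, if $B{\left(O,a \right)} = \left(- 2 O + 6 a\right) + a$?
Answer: $2242$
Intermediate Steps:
$B{\left(O,a \right)} = - 2 O + 7 a$
$Y{\left(B{\left(2,6 \right)},5 + 2 \right)} \left(69 - 10\right) = \left(\left(-2\right) 2 + 7 \cdot 6\right) \left(69 - 10\right) = \left(-4 + 42\right) 59 = 38 \cdot 59 = 2242$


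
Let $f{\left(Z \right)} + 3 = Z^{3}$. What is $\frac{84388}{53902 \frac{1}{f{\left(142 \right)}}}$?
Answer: $\frac{120813447290}{26951} \approx 4.4827 \cdot 10^{6}$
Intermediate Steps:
$f{\left(Z \right)} = -3 + Z^{3}$
$\frac{84388}{53902 \frac{1}{f{\left(142 \right)}}} = \frac{84388}{53902 \frac{1}{-3 + 142^{3}}} = \frac{84388}{53902 \frac{1}{-3 + 2863288}} = \frac{84388}{53902 \cdot \frac{1}{2863285}} = \frac{84388}{\frac{53902}{2863285}} = 84388 \cdot \frac{2863285}{53902} = \frac{120813447290}{26951}$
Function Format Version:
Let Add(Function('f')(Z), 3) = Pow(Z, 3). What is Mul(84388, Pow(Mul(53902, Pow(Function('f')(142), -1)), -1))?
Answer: Rational(120813447290, 26951) ≈ 4.4827e+6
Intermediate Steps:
Function('f')(Z) = Add(-3, Pow(Z, 3))
Mul(84388, Pow(Mul(53902, Pow(Function('f')(142), -1)), -1)) = Mul(84388, Pow(Mul(53902, Pow(Add(-3, Pow(142, 3)), -1)), -1)) = Mul(84388, Pow(Mul(53902, Pow(Add(-3, 2863288), -1)), -1)) = Mul(84388, Pow(Mul(53902, Pow(2863285, -1)), -1)) = Mul(84388, Pow(Mul(53902, Rational(1, 2863285)), -1)) = Mul(84388, Pow(Rational(53902, 2863285), -1)) = Mul(84388, Rational(2863285, 53902)) = Rational(120813447290, 26951)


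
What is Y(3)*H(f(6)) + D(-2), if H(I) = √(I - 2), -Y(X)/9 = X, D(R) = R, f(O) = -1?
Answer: -2 - 27*I*√3 ≈ -2.0 - 46.765*I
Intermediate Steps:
Y(X) = -9*X
H(I) = √(-2 + I)
Y(3)*H(f(6)) + D(-2) = (-9*3)*√(-2 - 1) - 2 = -27*I*√3 - 2 = -2 - 27*I*√3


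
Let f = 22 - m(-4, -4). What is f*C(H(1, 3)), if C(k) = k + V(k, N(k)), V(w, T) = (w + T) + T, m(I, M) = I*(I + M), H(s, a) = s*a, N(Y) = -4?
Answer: 20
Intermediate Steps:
H(s, a) = a*s
V(w, T) = w + 2*T (V(w, T) = (T + w) + T = w + 2*T)
C(k) = -8 + 2*k (C(k) = k + (k + 2*(-4)) = k + (k - 8) = k + (-8 + k) = -8 + 2*k)
f = -10 (f = 22 - (-4)*(-4 - 4) = 22 - (-4)*(-8) = 22 - 1*32 = 22 - 32 = -10)
f*C(H(1, 3)) = -10*(-8 + 2*(3*1)) = -10*(-8 + 2*3) = -10*(-8 + 6) = -10*(-2) = 20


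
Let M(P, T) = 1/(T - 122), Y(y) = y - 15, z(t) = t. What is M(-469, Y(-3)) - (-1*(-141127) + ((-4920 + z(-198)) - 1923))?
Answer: -18772041/140 ≈ -1.3409e+5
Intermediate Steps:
Y(y) = -15 + y
M(P, T) = 1/(-122 + T)
M(-469, Y(-3)) - (-1*(-141127) + ((-4920 + z(-198)) - 1923)) = 1/(-122 + (-15 - 3)) - (-1*(-141127) + ((-4920 - 198) - 1923)) = 1/(-122 - 18) - (141127 + (-5118 - 1923)) = 1/(-140) - (141127 - 7041) = -1/140 - 1*134086 = -1/140 - 134086 = -18772041/140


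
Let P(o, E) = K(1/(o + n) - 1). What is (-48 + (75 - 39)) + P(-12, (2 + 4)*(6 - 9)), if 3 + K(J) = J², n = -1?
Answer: -2339/169 ≈ -13.840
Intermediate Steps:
K(J) = -3 + J²
P(o, E) = -3 + (-1 + 1/(-1 + o))² (P(o, E) = -3 + (1/(o - 1) - 1)² = -3 + (1/(-1 + o) - 1)² = -3 + (-1 + 1/(-1 + o))²)
(-48 + (75 - 39)) + P(-12, (2 + 4)*(6 - 9)) = (-48 + (75 - 39)) + (-3 + (-2 - 12)²/(-1 - 12)²) = (-48 + 36) + (-3 + (-14)²/(-13)²) = -12 + (-3 + (1/169)*196) = -12 + (-3 + 196/169) = -12 - 311/169 = -2339/169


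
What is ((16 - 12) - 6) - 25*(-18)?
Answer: 448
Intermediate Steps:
((16 - 12) - 6) - 25*(-18) = (4 - 6) + 450 = -2 + 450 = 448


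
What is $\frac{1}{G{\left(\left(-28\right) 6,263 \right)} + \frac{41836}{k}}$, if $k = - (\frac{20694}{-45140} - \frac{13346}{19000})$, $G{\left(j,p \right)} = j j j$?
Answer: $- \frac{24890611}{117125091023152} \approx -2.1251 \cdot 10^{-7}$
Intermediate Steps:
$G{\left(j,p \right)} = j^{3}$ ($G{\left(j,p \right)} = j^{2} j = j^{3}$)
$k = \frac{24890611}{21441500}$ ($k = - (20694 \left(- \frac{1}{45140}\right) - \frac{6673}{9500}) = - (- \frac{10347}{22570} - \frac{6673}{9500}) = \left(-1\right) \left(- \frac{24890611}{21441500}\right) = \frac{24890611}{21441500} \approx 1.1609$)
$\frac{1}{G{\left(\left(-28\right) 6,263 \right)} + \frac{41836}{k}} = \frac{1}{\left(\left(-28\right) 6\right)^{3} + \frac{41836}{\frac{24890611}{21441500}}} = \frac{1}{\left(-168\right)^{3} + 41836 \cdot \frac{21441500}{24890611}} = \frac{1}{-4741632 + \frac{897026594000}{24890611}} = \frac{1}{- \frac{117125091023152}{24890611}} = - \frac{24890611}{117125091023152}$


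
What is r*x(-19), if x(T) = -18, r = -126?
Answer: 2268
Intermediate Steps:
r*x(-19) = -126*(-18) = 2268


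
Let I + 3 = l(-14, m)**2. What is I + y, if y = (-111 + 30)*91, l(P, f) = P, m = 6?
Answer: -7178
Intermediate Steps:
I = 193 (I = -3 + (-14)**2 = -3 + 196 = 193)
y = -7371 (y = -81*91 = -7371)
I + y = 193 - 7371 = -7178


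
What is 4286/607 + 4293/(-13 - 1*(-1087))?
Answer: 2403005/217306 ≈ 11.058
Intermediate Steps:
4286/607 + 4293/(-13 - 1*(-1087)) = 4286*(1/607) + 4293/(-13 + 1087) = 4286/607 + 4293/1074 = 4286/607 + 4293*(1/1074) = 4286/607 + 1431/358 = 2403005/217306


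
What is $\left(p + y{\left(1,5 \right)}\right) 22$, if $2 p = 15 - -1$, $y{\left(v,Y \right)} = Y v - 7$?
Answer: $132$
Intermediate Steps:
$y{\left(v,Y \right)} = -7 + Y v$
$p = 8$ ($p = \frac{15 - -1}{2} = \frac{15 + 1}{2} = \frac{1}{2} \cdot 16 = 8$)
$\left(p + y{\left(1,5 \right)}\right) 22 = \left(8 + \left(-7 + 5 \cdot 1\right)\right) 22 = \left(8 + \left(-7 + 5\right)\right) 22 = \left(8 - 2\right) 22 = 6 \cdot 22 = 132$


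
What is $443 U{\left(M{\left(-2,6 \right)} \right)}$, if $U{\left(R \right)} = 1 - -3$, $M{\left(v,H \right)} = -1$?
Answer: $1772$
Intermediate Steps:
$U{\left(R \right)} = 4$ ($U{\left(R \right)} = 1 + 3 = 4$)
$443 U{\left(M{\left(-2,6 \right)} \right)} = 443 \cdot 4 = 1772$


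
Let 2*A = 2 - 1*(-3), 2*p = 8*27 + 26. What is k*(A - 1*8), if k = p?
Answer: -1331/2 ≈ -665.50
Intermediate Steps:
p = 121 (p = (8*27 + 26)/2 = (216 + 26)/2 = (½)*242 = 121)
A = 5/2 (A = (2 - 1*(-3))/2 = (2 + 3)/2 = (½)*5 = 5/2 ≈ 2.5000)
k = 121
k*(A - 1*8) = 121*(5/2 - 1*8) = 121*(5/2 - 8) = 121*(-11/2) = -1331/2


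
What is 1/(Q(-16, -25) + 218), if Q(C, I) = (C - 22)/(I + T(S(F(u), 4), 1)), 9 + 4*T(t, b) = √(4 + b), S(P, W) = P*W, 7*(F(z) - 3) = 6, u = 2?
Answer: 162846/35727611 - 19*√5/71455222 ≈ 0.0045574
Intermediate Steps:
F(z) = 27/7 (F(z) = 3 + (⅐)*6 = 3 + 6/7 = 27/7)
T(t, b) = -9/4 + √(4 + b)/4
Q(C, I) = (-22 + C)/(-9/4 + I + √5/4) (Q(C, I) = (C - 22)/(I + (-9/4 + √(4 + 1)/4)) = (-22 + C)/(I + (-9/4 + √5/4)) = (-22 + C)/(-9/4 + I + √5/4))
1/(Q(-16, -25) + 218) = 1/(4*(-22 - 16)/(-9 + √5 + 4*(-25)) + 218) = 1/(4*(-38)/(-9 + √5 - 100) + 218) = 1/(4*(-38)/(-109 + √5) + 218) = 1/(-152/(-109 + √5) + 218) = 1/(218 - 152/(-109 + √5))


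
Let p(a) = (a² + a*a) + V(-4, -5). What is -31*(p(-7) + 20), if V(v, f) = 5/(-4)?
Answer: -14477/4 ≈ -3619.3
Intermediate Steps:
V(v, f) = -5/4 (V(v, f) = 5*(-¼) = -5/4)
p(a) = -5/4 + 2*a² (p(a) = (a² + a*a) - 5/4 = (a² + a²) - 5/4 = 2*a² - 5/4 = -5/4 + 2*a²)
-31*(p(-7) + 20) = -31*((-5/4 + 2*(-7)²) + 20) = -31*((-5/4 + 2*49) + 20) = -31*((-5/4 + 98) + 20) = -31*(387/4 + 20) = -31*467/4 = -14477/4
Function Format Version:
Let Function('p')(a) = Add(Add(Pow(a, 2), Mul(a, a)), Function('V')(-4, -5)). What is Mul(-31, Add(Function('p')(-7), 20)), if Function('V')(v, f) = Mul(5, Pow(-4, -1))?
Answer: Rational(-14477, 4) ≈ -3619.3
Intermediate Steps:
Function('V')(v, f) = Rational(-5, 4) (Function('V')(v, f) = Mul(5, Rational(-1, 4)) = Rational(-5, 4))
Function('p')(a) = Add(Rational(-5, 4), Mul(2, Pow(a, 2))) (Function('p')(a) = Add(Add(Pow(a, 2), Mul(a, a)), Rational(-5, 4)) = Add(Add(Pow(a, 2), Pow(a, 2)), Rational(-5, 4)) = Add(Mul(2, Pow(a, 2)), Rational(-5, 4)) = Add(Rational(-5, 4), Mul(2, Pow(a, 2))))
Mul(-31, Add(Function('p')(-7), 20)) = Mul(-31, Add(Add(Rational(-5, 4), Mul(2, Pow(-7, 2))), 20)) = Mul(-31, Add(Add(Rational(-5, 4), Mul(2, 49)), 20)) = Mul(-31, Add(Add(Rational(-5, 4), 98), 20)) = Mul(-31, Add(Rational(387, 4), 20)) = Mul(-31, Rational(467, 4)) = Rational(-14477, 4)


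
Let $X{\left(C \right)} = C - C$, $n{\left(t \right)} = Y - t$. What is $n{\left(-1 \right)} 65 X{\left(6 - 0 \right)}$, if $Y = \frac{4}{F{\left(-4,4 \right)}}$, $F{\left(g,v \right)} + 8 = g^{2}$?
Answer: $0$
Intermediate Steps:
$F{\left(g,v \right)} = -8 + g^{2}$
$Y = \frac{1}{2}$ ($Y = \frac{4}{-8 + \left(-4\right)^{2}} = \frac{4}{-8 + 16} = \frac{4}{8} = 4 \cdot \frac{1}{8} = \frac{1}{2} \approx 0.5$)
$n{\left(t \right)} = \frac{1}{2} - t$
$X{\left(C \right)} = 0$
$n{\left(-1 \right)} 65 X{\left(6 - 0 \right)} = \left(\frac{1}{2} - -1\right) 65 \cdot 0 = \left(\frac{1}{2} + 1\right) 65 \cdot 0 = \frac{3}{2} \cdot 65 \cdot 0 = \frac{195}{2} \cdot 0 = 0$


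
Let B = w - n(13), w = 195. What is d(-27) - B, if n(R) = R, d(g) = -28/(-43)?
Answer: -7798/43 ≈ -181.35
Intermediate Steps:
d(g) = 28/43 (d(g) = -28*(-1/43) = 28/43)
B = 182 (B = 195 - 1*13 = 195 - 13 = 182)
d(-27) - B = 28/43 - 1*182 = 28/43 - 182 = -7798/43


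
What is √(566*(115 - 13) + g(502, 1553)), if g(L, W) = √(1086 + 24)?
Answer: √(57732 + √1110) ≈ 240.34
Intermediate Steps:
g(L, W) = √1110
√(566*(115 - 13) + g(502, 1553)) = √(566*(115 - 13) + √1110) = √(566*102 + √1110) = √(57732 + √1110)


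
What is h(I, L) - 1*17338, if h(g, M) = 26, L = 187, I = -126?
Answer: -17312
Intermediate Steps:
h(I, L) - 1*17338 = 26 - 1*17338 = 26 - 17338 = -17312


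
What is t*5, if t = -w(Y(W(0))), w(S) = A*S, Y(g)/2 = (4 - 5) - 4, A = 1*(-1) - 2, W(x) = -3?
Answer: -150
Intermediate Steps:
A = -3 (A = -1 - 2 = -3)
Y(g) = -10 (Y(g) = 2*((4 - 5) - 4) = 2*(-1 - 4) = 2*(-5) = -10)
w(S) = -3*S
t = -30 (t = -(-3)*(-10) = -1*30 = -30)
t*5 = -30*5 = -150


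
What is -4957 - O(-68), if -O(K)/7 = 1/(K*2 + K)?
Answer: -1011235/204 ≈ -4957.0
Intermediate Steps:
O(K) = -7/(3*K) (O(K) = -7/(K*2 + K) = -7/(2*K + K) = -7*1/(3*K) = -7/(3*K))
-4957 - O(-68) = -4957 - (-7)/(3*(-68)) = -4957 - (-7)*(-1)/(3*68) = -4957 - 1*7/204 = -4957 - 7/204 = -1011235/204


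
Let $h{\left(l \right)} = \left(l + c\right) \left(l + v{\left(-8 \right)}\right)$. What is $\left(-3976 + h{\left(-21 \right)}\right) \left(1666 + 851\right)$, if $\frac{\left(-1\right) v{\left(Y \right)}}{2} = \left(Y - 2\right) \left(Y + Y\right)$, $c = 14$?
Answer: $-3999513$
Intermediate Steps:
$v{\left(Y \right)} = - 4 Y \left(-2 + Y\right)$ ($v{\left(Y \right)} = - 2 \left(Y - 2\right) \left(Y + Y\right) = - 2 \left(-2 + Y\right) 2 Y = - 2 \cdot 2 Y \left(-2 + Y\right) = - 4 Y \left(-2 + Y\right)$)
$h{\left(l \right)} = \left(-320 + l\right) \left(14 + l\right)$ ($h{\left(l \right)} = \left(l + 14\right) \left(l + 4 \left(-8\right) \left(2 - -8\right)\right) = \left(14 + l\right) \left(l + 4 \left(-8\right) \left(2 + 8\right)\right) = \left(14 + l\right) \left(l + 4 \left(-8\right) 10\right) = \left(14 + l\right) \left(l - 320\right) = \left(14 + l\right) \left(-320 + l\right) = \left(-320 + l\right) \left(14 + l\right)$)
$\left(-3976 + h{\left(-21 \right)}\right) \left(1666 + 851\right) = \left(-3976 - \left(-1946 - 441\right)\right) \left(1666 + 851\right) = \left(-3976 + \left(-4480 + 441 + 6426\right)\right) 2517 = \left(-3976 + 2387\right) 2517 = \left(-1589\right) 2517 = -3999513$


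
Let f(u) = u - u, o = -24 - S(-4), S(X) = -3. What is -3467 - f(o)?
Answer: -3467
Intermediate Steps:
o = -21 (o = -24 - 1*(-3) = -24 + 3 = -21)
f(u) = 0
-3467 - f(o) = -3467 - 1*0 = -3467 + 0 = -3467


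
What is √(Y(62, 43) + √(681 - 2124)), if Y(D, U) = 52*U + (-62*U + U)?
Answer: √(-387 + I*√1443) ≈ 0.96433 + 19.696*I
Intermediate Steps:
Y(D, U) = -9*U (Y(D, U) = 52*U - 61*U = -9*U)
√(Y(62, 43) + √(681 - 2124)) = √(-9*43 + √(681 - 2124)) = √(-387 + √(-1443)) = √(-387 + I*√1443)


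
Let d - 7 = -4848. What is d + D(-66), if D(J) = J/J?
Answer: -4840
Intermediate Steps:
d = -4841 (d = 7 - 4848 = -4841)
D(J) = 1
d + D(-66) = -4841 + 1 = -4840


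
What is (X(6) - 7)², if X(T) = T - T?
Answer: 49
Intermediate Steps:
X(T) = 0
(X(6) - 7)² = (0 - 7)² = (-7)² = 49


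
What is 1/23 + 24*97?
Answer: 53545/23 ≈ 2328.0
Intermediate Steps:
1/23 + 24*97 = 1/23 + 2328 = 53545/23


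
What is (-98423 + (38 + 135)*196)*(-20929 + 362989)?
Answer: -22068000900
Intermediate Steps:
(-98423 + (38 + 135)*196)*(-20929 + 362989) = (-98423 + 173*196)*342060 = (-98423 + 33908)*342060 = -64515*342060 = -22068000900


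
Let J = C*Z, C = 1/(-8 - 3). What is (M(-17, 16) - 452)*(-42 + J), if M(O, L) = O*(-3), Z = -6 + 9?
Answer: 186465/11 ≈ 16951.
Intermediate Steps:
Z = 3
C = -1/11 (C = 1/(-11) = -1/11 ≈ -0.090909)
M(O, L) = -3*O
J = -3/11 (J = -1/11*3 = -3/11 ≈ -0.27273)
(M(-17, 16) - 452)*(-42 + J) = (-3*(-17) - 452)*(-42 - 3/11) = (51 - 452)*(-465/11) = -401*(-465/11) = 186465/11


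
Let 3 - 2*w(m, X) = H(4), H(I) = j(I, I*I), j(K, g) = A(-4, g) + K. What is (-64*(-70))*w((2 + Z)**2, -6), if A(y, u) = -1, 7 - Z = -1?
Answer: 0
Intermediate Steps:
Z = 8 (Z = 7 - 1*(-1) = 7 + 1 = 8)
j(K, g) = -1 + K
H(I) = -1 + I
w(m, X) = 0 (w(m, X) = 3/2 - (-1 + 4)/2 = 3/2 - 1/2*3 = 3/2 - 3/2 = 0)
(-64*(-70))*w((2 + Z)**2, -6) = -64*(-70)*0 = 4480*0 = 0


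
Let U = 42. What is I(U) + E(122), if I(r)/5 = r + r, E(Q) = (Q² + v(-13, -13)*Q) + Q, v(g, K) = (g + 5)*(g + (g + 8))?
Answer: 32994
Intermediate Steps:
v(g, K) = (5 + g)*(8 + 2*g) (v(g, K) = (5 + g)*(g + (8 + g)) = (5 + g)*(8 + 2*g))
E(Q) = Q² + 145*Q (E(Q) = (Q² + (40 + 2*(-13)² + 18*(-13))*Q) + Q = (Q² + (40 + 2*169 - 234)*Q) + Q = (Q² + (40 + 338 - 234)*Q) + Q = (Q² + 144*Q) + Q = Q² + 145*Q)
I(r) = 10*r (I(r) = 5*(r + r) = 5*(2*r) = 10*r)
I(U) + E(122) = 10*42 + 122*(145 + 122) = 420 + 122*267 = 420 + 32574 = 32994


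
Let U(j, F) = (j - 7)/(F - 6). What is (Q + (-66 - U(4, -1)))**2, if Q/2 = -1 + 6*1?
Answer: 156025/49 ≈ 3184.2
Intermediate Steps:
U(j, F) = (-7 + j)/(-6 + F)
Q = 10 (Q = 2*(-1 + 6*1) = 2*(-1 + 6) = 2*5 = 10)
(Q + (-66 - U(4, -1)))**2 = (10 + (-66 - (-7 + 4)/(-6 - 1)))**2 = (10 + (-66 - (-3)/(-7)))**2 = (10 + (-66 - (-1)*(-3)/7))**2 = (10 + (-66 - 1*3/7))**2 = (10 + (-66 - 3/7))**2 = (10 - 465/7)**2 = (-395/7)**2 = 156025/49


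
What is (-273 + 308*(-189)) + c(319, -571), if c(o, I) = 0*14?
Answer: -58485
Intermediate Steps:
c(o, I) = 0
(-273 + 308*(-189)) + c(319, -571) = (-273 + 308*(-189)) + 0 = (-273 - 58212) + 0 = -58485 + 0 = -58485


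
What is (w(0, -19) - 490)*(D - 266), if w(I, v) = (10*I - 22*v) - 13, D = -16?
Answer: 23970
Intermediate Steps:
w(I, v) = -13 - 22*v + 10*I (w(I, v) = (-22*v + 10*I) - 13 = -13 - 22*v + 10*I)
(w(0, -19) - 490)*(D - 266) = ((-13 - 22*(-19) + 10*0) - 490)*(-16 - 266) = ((-13 + 418 + 0) - 490)*(-282) = (405 - 490)*(-282) = -85*(-282) = 23970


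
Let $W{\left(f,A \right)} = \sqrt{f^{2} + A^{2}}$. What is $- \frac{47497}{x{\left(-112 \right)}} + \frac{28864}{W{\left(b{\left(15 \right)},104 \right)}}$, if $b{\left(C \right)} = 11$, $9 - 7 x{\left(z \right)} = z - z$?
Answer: $- \frac{332479}{9} + \frac{28864 \sqrt{10937}}{10937} \approx -36666.0$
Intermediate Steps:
$x{\left(z \right)} = \frac{9}{7}$ ($x{\left(z \right)} = \frac{9}{7} - \frac{z - z}{7} = \frac{9}{7} - 0 = \frac{9}{7} + 0 = \frac{9}{7}$)
$W{\left(f,A \right)} = \sqrt{A^{2} + f^{2}}$
$- \frac{47497}{x{\left(-112 \right)}} + \frac{28864}{W{\left(b{\left(15 \right)},104 \right)}} = - \frac{47497}{\frac{9}{7}} + \frac{28864}{\sqrt{104^{2} + 11^{2}}} = \left(-47497\right) \frac{7}{9} + \frac{28864}{\sqrt{10816 + 121}} = - \frac{332479}{9} + \frac{28864}{\sqrt{10937}} = - \frac{332479}{9} + 28864 \frac{\sqrt{10937}}{10937} = - \frac{332479}{9} + \frac{28864 \sqrt{10937}}{10937}$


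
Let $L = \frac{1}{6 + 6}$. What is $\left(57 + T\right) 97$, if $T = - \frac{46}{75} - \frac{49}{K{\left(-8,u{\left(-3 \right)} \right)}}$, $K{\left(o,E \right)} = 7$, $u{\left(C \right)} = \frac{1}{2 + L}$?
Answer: $\frac{359288}{75} \approx 4790.5$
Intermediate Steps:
$L = \frac{1}{12} \approx 0.083333$
$u{\left(C \right)} = \frac{12}{25}$ ($u{\left(C \right)} = \frac{1}{2 + \frac{1}{12}} = \frac{1}{\frac{25}{12}} = \frac{12}{25}$)
$T = - \frac{571}{75}$ ($T = - \frac{46}{75} - \frac{49}{7} = \left(-46\right) \frac{1}{75} - 7 = - \frac{46}{75} - 7 = - \frac{571}{75} \approx -7.6133$)
$\left(57 + T\right) 97 = \left(57 - \frac{571}{75}\right) 97 = \frac{3704}{75} \cdot 97 = \frac{359288}{75}$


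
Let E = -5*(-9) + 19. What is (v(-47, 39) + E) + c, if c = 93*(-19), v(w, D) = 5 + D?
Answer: -1659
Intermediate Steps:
c = -1767
E = 64 (E = 45 + 19 = 64)
(v(-47, 39) + E) + c = ((5 + 39) + 64) - 1767 = (44 + 64) - 1767 = 108 - 1767 = -1659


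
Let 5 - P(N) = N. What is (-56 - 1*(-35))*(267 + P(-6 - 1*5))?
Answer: -5943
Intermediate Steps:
P(N) = 5 - N
(-56 - 1*(-35))*(267 + P(-6 - 1*5)) = (-56 - 1*(-35))*(267 + (5 - (-6 - 1*5))) = (-56 + 35)*(267 + (5 - (-6 - 5))) = -21*(267 + (5 - 1*(-11))) = -21*(267 + (5 + 11)) = -21*(267 + 16) = -21*283 = -5943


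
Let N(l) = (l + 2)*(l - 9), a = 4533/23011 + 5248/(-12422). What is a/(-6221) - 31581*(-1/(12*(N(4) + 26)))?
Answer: -9359697698282491/14225816607056 ≈ -657.94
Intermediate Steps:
a = -32226401/142921321 (a = 4533*(1/23011) + 5248*(-1/12422) = 4533/23011 - 2624/6211 = -32226401/142921321 ≈ -0.22548)
N(l) = (-9 + l)*(2 + l) (N(l) = (2 + l)*(-9 + l) = (-9 + l)*(2 + l))
a/(-6221) - 31581*(-1/(12*(N(4) + 26))) = -32226401/142921321/(-6221) - 31581*(-1/(12*((-18 + 4**2 - 7*4) + 26))) = -32226401/142921321*(-1/6221) - 31581*(-1/(12*((-18 + 16 - 28) + 26))) = 32226401/889113537941 - 31581*(-1/(12*(-30 + 26))) = 32226401/889113537941 - 31581/((-4*(-12))) = 32226401/889113537941 - 31581/48 = 32226401/889113537941 - 31581*1/48 = 32226401/889113537941 - 10527/16 = -9359697698282491/14225816607056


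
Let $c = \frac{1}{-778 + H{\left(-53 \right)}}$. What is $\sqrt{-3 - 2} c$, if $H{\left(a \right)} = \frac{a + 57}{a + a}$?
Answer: $- \frac{53 i \sqrt{5}}{41236} \approx - 0.002874 i$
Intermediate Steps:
$H{\left(a \right)} = \frac{57 + a}{2 a}$
$c = - \frac{53}{41236}$ ($c = \frac{1}{-778 + \frac{57 - 53}{2 \left(-53\right)}} = \frac{1}{-778 + \frac{1}{2} \left(- \frac{1}{53}\right) 4} = \frac{1}{-778 - \frac{2}{53}} = \frac{1}{- \frac{41236}{53}} = - \frac{53}{41236} \approx -0.0012853$)
$\sqrt{-3 - 2} c = \sqrt{-3 - 2} \left(- \frac{53}{41236}\right) = \sqrt{-5} \left(- \frac{53}{41236}\right) = i \sqrt{5} \left(- \frac{53}{41236}\right) = - \frac{53 i \sqrt{5}}{41236}$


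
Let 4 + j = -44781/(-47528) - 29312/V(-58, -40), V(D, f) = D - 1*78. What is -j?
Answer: -171671965/807976 ≈ -212.47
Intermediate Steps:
V(D, f) = -78 + D (V(D, f) = D - 78 = -78 + D)
j = 171671965/807976 (j = -4 + (-44781/(-47528) - 29312/(-78 - 58)) = -4 + (-44781*(-1/47528) - 29312/(-136)) = -4 + (44781/47528 - 29312*(-1/136)) = -4 + (44781/47528 + 3664/17) = -4 + 174903869/807976 = 171671965/807976 ≈ 212.47)
-j = -1*171671965/807976 = -171671965/807976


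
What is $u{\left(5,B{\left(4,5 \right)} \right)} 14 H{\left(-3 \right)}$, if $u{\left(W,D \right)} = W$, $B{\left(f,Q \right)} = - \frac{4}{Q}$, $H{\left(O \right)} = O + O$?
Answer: $-420$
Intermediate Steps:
$H{\left(O \right)} = 2 O$
$u{\left(5,B{\left(4,5 \right)} \right)} 14 H{\left(-3 \right)} = 5 \cdot 14 \cdot 2 \left(-3\right) = 70 \left(-6\right) = -420$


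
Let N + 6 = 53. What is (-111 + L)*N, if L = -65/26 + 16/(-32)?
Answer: -5358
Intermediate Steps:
N = 47 (N = -6 + 53 = 47)
L = -3 (L = -65*1/26 + 16*(-1/32) = -5/2 - 1/2 = -3)
(-111 + L)*N = (-111 - 3)*47 = -114*47 = -5358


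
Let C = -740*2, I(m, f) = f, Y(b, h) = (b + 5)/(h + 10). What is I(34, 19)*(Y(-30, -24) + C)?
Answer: -393205/14 ≈ -28086.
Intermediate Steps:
Y(b, h) = (5 + b)/(10 + h)
C = -1480
I(34, 19)*(Y(-30, -24) + C) = 19*((5 - 30)/(10 - 24) - 1480) = 19*(-25/(-14) - 1480) = 19*(-1/14*(-25) - 1480) = 19*(25/14 - 1480) = 19*(-20695/14) = -393205/14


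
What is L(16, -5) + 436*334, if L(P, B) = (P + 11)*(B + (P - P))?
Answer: 145489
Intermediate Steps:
L(P, B) = B*(11 + P) (L(P, B) = (11 + P)*(B + 0) = (11 + P)*B = B*(11 + P))
L(16, -5) + 436*334 = -5*(11 + 16) + 436*334 = -5*27 + 145624 = -135 + 145624 = 145489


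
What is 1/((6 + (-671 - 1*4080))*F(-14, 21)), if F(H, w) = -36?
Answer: 1/170820 ≈ 5.8541e-6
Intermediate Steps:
1/((6 + (-671 - 1*4080))*F(-14, 21)) = 1/((6 + (-671 - 1*4080))*(-36)) = -1/36/(6 + (-671 - 4080)) = -1/36/(6 - 4751) = -1/36/(-4745) = -1/4745*(-1/36) = 1/170820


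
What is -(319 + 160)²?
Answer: -229441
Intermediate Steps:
-(319 + 160)² = -1*479² = -1*229441 = -229441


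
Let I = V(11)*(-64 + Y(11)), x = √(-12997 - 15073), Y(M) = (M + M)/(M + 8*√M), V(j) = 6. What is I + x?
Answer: -20484/53 + 96*√11/53 + I*√28070 ≈ -380.48 + 167.54*I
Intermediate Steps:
Y(M) = 2*M/(M + 8*√M) (Y(M) = (2*M)/(M + 8*√M) = 2*M/(M + 8*√M))
x = I*√28070 (x = √(-28070) = I*√28070 ≈ 167.54*I)
I = -384 + 132/(11 + 8*√11) (I = 6*(-64 + 2*11/(11 + 8*√11)) = 6*(-64 + 22/(11 + 8*√11)) = -384 + 132/(11 + 8*√11) ≈ -380.48)
I + x = (-20484/53 + 96*√11/53) + I*√28070 = -20484/53 + 96*√11/53 + I*√28070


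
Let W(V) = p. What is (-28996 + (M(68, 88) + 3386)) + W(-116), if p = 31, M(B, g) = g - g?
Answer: -25579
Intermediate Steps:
M(B, g) = 0
W(V) = 31
(-28996 + (M(68, 88) + 3386)) + W(-116) = (-28996 + (0 + 3386)) + 31 = (-28996 + 3386) + 31 = -25610 + 31 = -25579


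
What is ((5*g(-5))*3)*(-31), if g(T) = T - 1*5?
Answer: 4650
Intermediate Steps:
g(T) = -5 + T (g(T) = T - 5 = -5 + T)
((5*g(-5))*3)*(-31) = ((5*(-5 - 5))*3)*(-31) = ((5*(-10))*3)*(-31) = -50*3*(-31) = -150*(-31) = 4650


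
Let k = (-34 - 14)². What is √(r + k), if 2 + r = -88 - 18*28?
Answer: 3*√190 ≈ 41.352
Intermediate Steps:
k = 2304 (k = (-48)² = 2304)
r = -594 (r = -2 + (-88 - 18*28) = -2 + (-88 - 1*504) = -2 + (-88 - 504) = -2 - 592 = -594)
√(r + k) = √(-594 + 2304) = √1710 = 3*√190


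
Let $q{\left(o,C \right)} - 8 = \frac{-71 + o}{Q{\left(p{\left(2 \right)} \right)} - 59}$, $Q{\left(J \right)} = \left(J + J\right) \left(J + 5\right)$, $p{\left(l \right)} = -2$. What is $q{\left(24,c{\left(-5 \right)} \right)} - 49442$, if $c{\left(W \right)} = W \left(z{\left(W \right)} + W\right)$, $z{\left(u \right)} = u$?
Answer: $- \frac{3509767}{71} \approx -49433.0$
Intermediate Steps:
$Q{\left(J \right)} = 2 J \left(5 + J\right)$
$c{\left(W \right)} = 2 W^{2}$ ($c{\left(W \right)} = W \left(W + W\right) = W 2 W = 2 W^{2}$)
$q{\left(o,C \right)} = 9 - \frac{o}{71}$ ($q{\left(o,C \right)} = 8 + \frac{-71 + o}{2 \left(-2\right) \left(5 - 2\right) - 59} = 8 + \frac{-71 + o}{2 \left(-2\right) 3 - 59} = 8 + \frac{-71 + o}{-12 - 59} = 8 + \frac{-71 + o}{-71} = 8 + \left(-71 + o\right) \left(- \frac{1}{71}\right) = 8 - \left(-1 + \frac{o}{71}\right) = 9 - \frac{o}{71}$)
$q{\left(24,c{\left(-5 \right)} \right)} - 49442 = \left(9 - \frac{24}{71}\right) - 49442 = \frac{615}{71} - 49442 = - \frac{3509767}{71}$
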